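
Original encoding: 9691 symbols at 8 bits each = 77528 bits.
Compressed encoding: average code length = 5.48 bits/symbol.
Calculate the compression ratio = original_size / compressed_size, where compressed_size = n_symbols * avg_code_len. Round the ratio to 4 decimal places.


original_size = n_symbols * orig_bits = 9691 * 8 = 77528 bits
compressed_size = n_symbols * avg_code_len = 9691 * 5.48 = 53106.68 bits
ratio = original_size / compressed_size = 77528 / 53106.68 = 1.4599

Compression ratio = 1.4599


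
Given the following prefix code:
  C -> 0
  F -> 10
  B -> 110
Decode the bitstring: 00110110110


Decoding step by step:
Bits 0 -> C
Bits 0 -> C
Bits 110 -> B
Bits 110 -> B
Bits 110 -> B


Decoded message: CCBBB


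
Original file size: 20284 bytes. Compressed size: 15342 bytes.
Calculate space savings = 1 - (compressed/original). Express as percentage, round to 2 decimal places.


ratio = compressed/original = 15342/20284 = 0.75636
savings = 1 - ratio = 1 - 0.75636 = 0.24364
as a percentage: 0.24364 * 100 = 24.36%

Space savings = 1 - 15342/20284 = 24.36%


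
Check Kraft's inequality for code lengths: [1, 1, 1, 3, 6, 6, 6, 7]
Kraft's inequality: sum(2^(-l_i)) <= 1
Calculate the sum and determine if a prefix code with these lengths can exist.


Sum = 2^(-1) + 2^(-1) + 2^(-1) + 2^(-3) + 2^(-6) + 2^(-6) + 2^(-6) + 2^(-7)
    = 0.5 + 0.5 + 0.5 + 0.125 + 0.015625 + 0.015625 + 0.015625 + 0.0078125
    = 215/128 = 1.6796875
Since 1.6796875 > 1, Kraft's inequality is NOT satisfied.
A prefix code with these lengths CANNOT exist.

Kraft sum = 1.6796875. Not satisfied.


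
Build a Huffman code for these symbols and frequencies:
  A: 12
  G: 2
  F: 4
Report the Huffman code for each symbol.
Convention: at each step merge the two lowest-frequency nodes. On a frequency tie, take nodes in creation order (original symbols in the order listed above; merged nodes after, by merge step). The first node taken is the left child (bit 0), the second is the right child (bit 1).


Huffman tree construction:
Step 1: Merge G(2) + F(4) = 6
Step 2: Merge (G+F)(6) + A(12) = 18
Read each symbol's code off the tree from the root (left child = 0, right child = 1).

Codes:
  A: 1 (length 1)
  G: 00 (length 2)
  F: 01 (length 2)
Average code length: 24/18 = 1.3333 bits/symbol


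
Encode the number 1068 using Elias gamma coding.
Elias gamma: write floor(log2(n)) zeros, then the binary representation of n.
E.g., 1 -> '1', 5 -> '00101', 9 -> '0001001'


num_bits = floor(log2(1068)) + 1 = 11
leading_zeros = num_bits - 1 = 10
binary(1068) = 10000101100

Elias gamma(1068) = '0000000000' + '10000101100' = 000000000010000101100 (21 bits)


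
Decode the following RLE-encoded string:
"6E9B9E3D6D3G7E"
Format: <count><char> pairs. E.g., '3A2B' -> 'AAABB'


Expanding each <count><char> pair:
  6E -> 'EEEEEE'
  9B -> 'BBBBBBBBB'
  9E -> 'EEEEEEEEE'
  3D -> 'DDD'
  6D -> 'DDDDDD'
  3G -> 'GGG'
  7E -> 'EEEEEEE'

Decoded = EEEEEEBBBBBBBBBEEEEEEEEEDDDDDDDDDGGGEEEEEEE


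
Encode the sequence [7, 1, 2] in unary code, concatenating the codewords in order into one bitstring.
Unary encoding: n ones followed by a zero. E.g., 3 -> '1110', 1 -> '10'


Encode each number as n ones followed by a terminating 0:
  7 -> 11111110 (8 bits)
  1 -> 10 (2 bits)
  2 -> 110 (3 bits)
Total length = 8 + 2 + 3 = 13 bits.

Unary([7, 1, 2]) = 1111111010110 (13 bits)


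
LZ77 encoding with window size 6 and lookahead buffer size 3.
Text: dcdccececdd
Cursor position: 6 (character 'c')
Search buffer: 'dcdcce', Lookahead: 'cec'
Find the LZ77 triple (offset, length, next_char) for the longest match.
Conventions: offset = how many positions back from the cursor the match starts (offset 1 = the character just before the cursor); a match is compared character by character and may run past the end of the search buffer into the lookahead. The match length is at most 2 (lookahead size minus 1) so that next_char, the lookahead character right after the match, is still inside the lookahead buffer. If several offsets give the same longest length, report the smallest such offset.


Try each offset into the search buffer:
  offset=1 (pos 5, char 'e'): match length 0
  offset=2 (pos 4, char 'c'): match length 2
  offset=3 (pos 3, char 'c'): match length 1
  offset=4 (pos 2, char 'd'): match length 0
  offset=5 (pos 1, char 'c'): match length 1
  offset=6 (pos 0, char 'd'): match length 0
Longest match has length 2 at offset 2.
next_char = character at position 6 + 2 = 8 -> 'c'

Best match: offset=2, length=2 (matching 'ce' starting at position 4)
LZ77 triple: (2, 2, 'c')


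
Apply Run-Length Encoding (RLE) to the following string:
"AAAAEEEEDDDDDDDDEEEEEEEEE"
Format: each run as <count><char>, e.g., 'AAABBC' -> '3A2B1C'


Scanning runs left to right:
  i=0: run of 'A' x 4 -> '4A'
  i=4: run of 'E' x 4 -> '4E'
  i=8: run of 'D' x 8 -> '8D'
  i=16: run of 'E' x 9 -> '9E'

RLE = 4A4E8D9E


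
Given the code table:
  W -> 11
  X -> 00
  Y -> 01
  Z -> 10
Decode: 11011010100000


Decoding:
11 -> W
01 -> Y
10 -> Z
10 -> Z
10 -> Z
00 -> X
00 -> X


Result: WYZZZXX


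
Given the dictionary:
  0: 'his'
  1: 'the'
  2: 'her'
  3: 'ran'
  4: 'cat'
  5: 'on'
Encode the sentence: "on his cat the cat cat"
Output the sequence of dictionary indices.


Look up each word in the dictionary:
  'on' -> 5
  'his' -> 0
  'cat' -> 4
  'the' -> 1
  'cat' -> 4
  'cat' -> 4

Encoded: [5, 0, 4, 1, 4, 4]


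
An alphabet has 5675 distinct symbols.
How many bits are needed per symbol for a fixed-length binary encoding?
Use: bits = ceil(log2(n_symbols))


log2(5675) = 12.4704
Bracket: 2^12 = 4096 < 5675 <= 2^13 = 8192
So ceil(log2(5675)) = 13

bits = ceil(log2(5675)) = ceil(12.4704) = 13 bits


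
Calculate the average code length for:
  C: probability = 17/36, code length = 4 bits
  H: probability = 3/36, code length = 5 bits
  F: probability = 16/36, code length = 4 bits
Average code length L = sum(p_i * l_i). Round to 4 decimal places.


Weighted contributions p_i * l_i:
  C: (17/36) * 4 = 68/36
  H: (3/36) * 5 = 15/36
  F: (16/36) * 4 = 64/36
Sum = (68 + 15 + 64)/36 = 147/36

L = 147/36 = 4.0833 bits/symbol


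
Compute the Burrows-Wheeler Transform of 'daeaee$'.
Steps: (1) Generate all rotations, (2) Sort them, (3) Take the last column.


Rotations (sorted):
  0: $daeaee -> last char: e
  1: aeaee$d -> last char: d
  2: aee$dae -> last char: e
  3: daeaee$ -> last char: $
  4: e$daeae -> last char: e
  5: eaee$da -> last char: a
  6: ee$daea -> last char: a


BWT = ede$eaa


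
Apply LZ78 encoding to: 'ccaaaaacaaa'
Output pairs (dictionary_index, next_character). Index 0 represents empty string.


LZ78 encoding steps:
Dictionary: {0: ''}
Step 1: w='' (idx 0), next='c' -> output (0, 'c'), add 'c' as idx 1
Step 2: w='c' (idx 1), next='a' -> output (1, 'a'), add 'ca' as idx 2
Step 3: w='' (idx 0), next='a' -> output (0, 'a'), add 'a' as idx 3
Step 4: w='a' (idx 3), next='a' -> output (3, 'a'), add 'aa' as idx 4
Step 5: w='a' (idx 3), next='c' -> output (3, 'c'), add 'ac' as idx 5
Step 6: w='aa' (idx 4), next='a' -> output (4, 'a'), add 'aaa' as idx 6


Encoded: [(0, 'c'), (1, 'a'), (0, 'a'), (3, 'a'), (3, 'c'), (4, 'a')]


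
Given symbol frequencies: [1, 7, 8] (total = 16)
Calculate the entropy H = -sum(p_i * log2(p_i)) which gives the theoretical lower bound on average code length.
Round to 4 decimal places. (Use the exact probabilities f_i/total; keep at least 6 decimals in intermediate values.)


Per-symbol terms -p_i * log2(p_i) with p_i = f_i/16:
  p = 1/16 = 0.062500: log2(p) = -4.000000, -p*log2(p) = 0.250000
  p = 7/16 = 0.437500: log2(p) = -1.192645, -p*log2(p) = 0.521782
  p = 8/16 = 0.500000: log2(p) = -1.000000, -p*log2(p) = 0.500000
H = 0.250000 + 0.521782 + 0.500000 = 1.271782

H = 1.2718 bits/symbol


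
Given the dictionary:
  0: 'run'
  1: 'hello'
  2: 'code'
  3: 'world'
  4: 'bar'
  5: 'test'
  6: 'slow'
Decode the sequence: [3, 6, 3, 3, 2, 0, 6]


Look up each index in the dictionary:
  3 -> 'world'
  6 -> 'slow'
  3 -> 'world'
  3 -> 'world'
  2 -> 'code'
  0 -> 'run'
  6 -> 'slow'

Decoded: "world slow world world code run slow"


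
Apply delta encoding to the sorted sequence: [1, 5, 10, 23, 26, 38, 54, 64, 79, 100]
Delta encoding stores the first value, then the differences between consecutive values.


First value: 1
Deltas:
  5 - 1 = 4
  10 - 5 = 5
  23 - 10 = 13
  26 - 23 = 3
  38 - 26 = 12
  54 - 38 = 16
  64 - 54 = 10
  79 - 64 = 15
  100 - 79 = 21


Delta encoded: [1, 4, 5, 13, 3, 12, 16, 10, 15, 21]


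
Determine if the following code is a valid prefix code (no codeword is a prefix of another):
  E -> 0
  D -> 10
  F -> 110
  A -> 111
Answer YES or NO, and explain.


Checking each pair (does one codeword prefix another?):
  E='0' vs D='10': no prefix
  E='0' vs F='110': no prefix
  E='0' vs A='111': no prefix
  D='10' vs E='0': no prefix
  D='10' vs F='110': no prefix
  D='10' vs A='111': no prefix
  F='110' vs E='0': no prefix
  F='110' vs D='10': no prefix
  F='110' vs A='111': no prefix
  A='111' vs E='0': no prefix
  A='111' vs D='10': no prefix
  A='111' vs F='110': no prefix
No violation found over all pairs.

YES -- this is a valid prefix code. No codeword is a prefix of any other codeword.


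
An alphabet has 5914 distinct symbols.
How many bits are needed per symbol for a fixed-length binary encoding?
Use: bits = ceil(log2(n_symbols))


log2(5914) = 12.5299
Bracket: 2^12 = 4096 < 5914 <= 2^13 = 8192
So ceil(log2(5914)) = 13

bits = ceil(log2(5914)) = ceil(12.5299) = 13 bits


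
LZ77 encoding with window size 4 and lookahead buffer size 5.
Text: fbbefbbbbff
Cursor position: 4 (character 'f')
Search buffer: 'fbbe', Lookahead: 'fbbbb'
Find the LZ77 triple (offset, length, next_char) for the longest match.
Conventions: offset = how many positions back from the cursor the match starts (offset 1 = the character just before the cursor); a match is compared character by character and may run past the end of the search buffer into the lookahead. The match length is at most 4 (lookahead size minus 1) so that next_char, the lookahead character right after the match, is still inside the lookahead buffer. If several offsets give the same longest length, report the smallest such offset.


Try each offset into the search buffer:
  offset=1 (pos 3, char 'e'): match length 0
  offset=2 (pos 2, char 'b'): match length 0
  offset=3 (pos 1, char 'b'): match length 0
  offset=4 (pos 0, char 'f'): match length 3
Longest match has length 3 at offset 4.
next_char = character at position 4 + 3 = 7 -> 'b'

Best match: offset=4, length=3 (matching 'fbb' starting at position 0)
LZ77 triple: (4, 3, 'b')


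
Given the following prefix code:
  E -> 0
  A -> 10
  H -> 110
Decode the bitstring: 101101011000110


Decoding step by step:
Bits 10 -> A
Bits 110 -> H
Bits 10 -> A
Bits 110 -> H
Bits 0 -> E
Bits 0 -> E
Bits 110 -> H


Decoded message: AHAHEEH


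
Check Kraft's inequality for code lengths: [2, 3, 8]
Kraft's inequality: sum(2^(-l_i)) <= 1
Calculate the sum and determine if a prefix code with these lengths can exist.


Sum = 2^(-2) + 2^(-3) + 2^(-8)
    = 0.25 + 0.125 + 0.00390625
    = 97/256 = 0.37890625
Since 0.37890625 <= 1, Kraft's inequality IS satisfied.
A prefix code with these lengths CAN exist.

Kraft sum = 0.37890625. Satisfied.


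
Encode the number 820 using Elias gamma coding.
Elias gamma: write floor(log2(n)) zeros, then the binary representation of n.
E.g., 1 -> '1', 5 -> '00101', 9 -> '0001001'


num_bits = floor(log2(820)) + 1 = 10
leading_zeros = num_bits - 1 = 9
binary(820) = 1100110100

Elias gamma(820) = '000000000' + '1100110100' = 0000000001100110100 (19 bits)


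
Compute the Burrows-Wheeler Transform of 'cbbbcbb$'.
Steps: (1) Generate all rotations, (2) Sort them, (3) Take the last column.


Rotations (sorted):
  0: $cbbbcbb -> last char: b
  1: b$cbbbcb -> last char: b
  2: bb$cbbbc -> last char: c
  3: bbbcbb$c -> last char: c
  4: bbcbb$cb -> last char: b
  5: bcbb$cbb -> last char: b
  6: cbb$cbbb -> last char: b
  7: cbbbcbb$ -> last char: $


BWT = bbccbbb$


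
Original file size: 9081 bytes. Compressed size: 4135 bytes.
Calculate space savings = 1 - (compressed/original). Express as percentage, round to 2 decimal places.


ratio = compressed/original = 4135/9081 = 0.455346
savings = 1 - ratio = 1 - 0.455346 = 0.544654
as a percentage: 0.544654 * 100 = 54.47%

Space savings = 1 - 4135/9081 = 54.47%


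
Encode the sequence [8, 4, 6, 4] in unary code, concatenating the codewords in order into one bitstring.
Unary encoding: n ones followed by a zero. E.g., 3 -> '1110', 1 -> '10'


Encode each number as n ones followed by a terminating 0:
  8 -> 111111110 (9 bits)
  4 -> 11110 (5 bits)
  6 -> 1111110 (7 bits)
  4 -> 11110 (5 bits)
Total length = 9 + 5 + 7 + 5 = 26 bits.

Unary([8, 4, 6, 4]) = 11111111011110111111011110 (26 bits)


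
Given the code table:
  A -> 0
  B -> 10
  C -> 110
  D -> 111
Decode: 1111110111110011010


Decoding:
111 -> D
111 -> D
0 -> A
111 -> D
110 -> C
0 -> A
110 -> C
10 -> B


Result: DDADCACB


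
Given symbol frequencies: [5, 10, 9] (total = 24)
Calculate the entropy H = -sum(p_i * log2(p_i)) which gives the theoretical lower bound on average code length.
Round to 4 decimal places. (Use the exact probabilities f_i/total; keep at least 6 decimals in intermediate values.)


Per-symbol terms -p_i * log2(p_i) with p_i = f_i/24:
  p = 5/24 = 0.208333: log2(p) = -2.263034, -p*log2(p) = 0.471466
  p = 10/24 = 0.416667: log2(p) = -1.263034, -p*log2(p) = 0.526264
  p = 9/24 = 0.375000: log2(p) = -1.415037, -p*log2(p) = 0.530639
H = 0.471466 + 0.526264 + 0.530639 = 1.528369

H = 1.5284 bits/symbol


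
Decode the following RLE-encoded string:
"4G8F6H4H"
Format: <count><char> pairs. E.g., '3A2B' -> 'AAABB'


Expanding each <count><char> pair:
  4G -> 'GGGG'
  8F -> 'FFFFFFFF'
  6H -> 'HHHHHH'
  4H -> 'HHHH'

Decoded = GGGGFFFFFFFFHHHHHHHHHH


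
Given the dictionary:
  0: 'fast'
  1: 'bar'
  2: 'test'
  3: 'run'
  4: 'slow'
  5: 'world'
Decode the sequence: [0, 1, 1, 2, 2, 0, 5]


Look up each index in the dictionary:
  0 -> 'fast'
  1 -> 'bar'
  1 -> 'bar'
  2 -> 'test'
  2 -> 'test'
  0 -> 'fast'
  5 -> 'world'

Decoded: "fast bar bar test test fast world"


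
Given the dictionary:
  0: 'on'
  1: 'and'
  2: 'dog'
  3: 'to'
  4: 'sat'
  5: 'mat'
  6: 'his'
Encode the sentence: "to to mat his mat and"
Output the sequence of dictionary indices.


Look up each word in the dictionary:
  'to' -> 3
  'to' -> 3
  'mat' -> 5
  'his' -> 6
  'mat' -> 5
  'and' -> 1

Encoded: [3, 3, 5, 6, 5, 1]


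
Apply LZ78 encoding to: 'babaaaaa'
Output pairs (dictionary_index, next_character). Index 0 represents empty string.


LZ78 encoding steps:
Dictionary: {0: ''}
Step 1: w='' (idx 0), next='b' -> output (0, 'b'), add 'b' as idx 1
Step 2: w='' (idx 0), next='a' -> output (0, 'a'), add 'a' as idx 2
Step 3: w='b' (idx 1), next='a' -> output (1, 'a'), add 'ba' as idx 3
Step 4: w='a' (idx 2), next='a' -> output (2, 'a'), add 'aa' as idx 4
Step 5: w='aa' (idx 4), end of input -> output (4, '')


Encoded: [(0, 'b'), (0, 'a'), (1, 'a'), (2, 'a'), (4, '')]


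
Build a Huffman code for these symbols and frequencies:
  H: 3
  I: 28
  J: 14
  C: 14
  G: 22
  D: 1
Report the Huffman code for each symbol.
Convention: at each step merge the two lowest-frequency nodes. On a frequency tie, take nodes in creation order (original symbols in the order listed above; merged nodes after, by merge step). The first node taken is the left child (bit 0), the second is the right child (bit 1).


Huffman tree construction:
Step 1: Merge D(1) + H(3) = 4
Step 2: Merge (D+H)(4) + J(14) = 18
Step 3: Merge C(14) + ((D+H)+J)(18) = 32
Step 4: Merge G(22) + I(28) = 50
Step 5: Merge (C+((D+H)+J))(32) + (G+I)(50) = 82
Read each symbol's code off the tree from the root (left child = 0, right child = 1).

Codes:
  H: 0101 (length 4)
  I: 11 (length 2)
  J: 011 (length 3)
  C: 00 (length 2)
  G: 10 (length 2)
  D: 0100 (length 4)
Average code length: 186/82 = 2.2683 bits/symbol


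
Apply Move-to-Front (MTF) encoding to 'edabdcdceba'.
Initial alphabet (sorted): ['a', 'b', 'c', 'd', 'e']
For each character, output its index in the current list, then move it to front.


MTF encoding:
'e': index 4 in ['a', 'b', 'c', 'd', 'e'] -> ['e', 'a', 'b', 'c', 'd']
'd': index 4 in ['e', 'a', 'b', 'c', 'd'] -> ['d', 'e', 'a', 'b', 'c']
'a': index 2 in ['d', 'e', 'a', 'b', 'c'] -> ['a', 'd', 'e', 'b', 'c']
'b': index 3 in ['a', 'd', 'e', 'b', 'c'] -> ['b', 'a', 'd', 'e', 'c']
'd': index 2 in ['b', 'a', 'd', 'e', 'c'] -> ['d', 'b', 'a', 'e', 'c']
'c': index 4 in ['d', 'b', 'a', 'e', 'c'] -> ['c', 'd', 'b', 'a', 'e']
'd': index 1 in ['c', 'd', 'b', 'a', 'e'] -> ['d', 'c', 'b', 'a', 'e']
'c': index 1 in ['d', 'c', 'b', 'a', 'e'] -> ['c', 'd', 'b', 'a', 'e']
'e': index 4 in ['c', 'd', 'b', 'a', 'e'] -> ['e', 'c', 'd', 'b', 'a']
'b': index 3 in ['e', 'c', 'd', 'b', 'a'] -> ['b', 'e', 'c', 'd', 'a']
'a': index 4 in ['b', 'e', 'c', 'd', 'a'] -> ['a', 'b', 'e', 'c', 'd']


Output: [4, 4, 2, 3, 2, 4, 1, 1, 4, 3, 4]


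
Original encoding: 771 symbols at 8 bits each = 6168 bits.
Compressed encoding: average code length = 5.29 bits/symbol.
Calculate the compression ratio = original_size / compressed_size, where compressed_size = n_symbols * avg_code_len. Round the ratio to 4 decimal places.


original_size = n_symbols * orig_bits = 771 * 8 = 6168 bits
compressed_size = n_symbols * avg_code_len = 771 * 5.29 = 4078.59 bits
ratio = original_size / compressed_size = 6168 / 4078.59 = 1.5123

Compression ratio = 1.5123


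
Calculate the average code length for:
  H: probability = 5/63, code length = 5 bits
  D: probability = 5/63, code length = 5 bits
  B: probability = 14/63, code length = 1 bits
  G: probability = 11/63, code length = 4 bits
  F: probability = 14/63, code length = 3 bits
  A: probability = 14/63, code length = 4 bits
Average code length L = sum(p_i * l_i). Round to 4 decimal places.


Weighted contributions p_i * l_i:
  H: (5/63) * 5 = 25/63
  D: (5/63) * 5 = 25/63
  B: (14/63) * 1 = 14/63
  G: (11/63) * 4 = 44/63
  F: (14/63) * 3 = 42/63
  A: (14/63) * 4 = 56/63
Sum = (25 + 25 + 14 + 44 + 42 + 56)/63 = 206/63

L = 206/63 = 3.2698 bits/symbol


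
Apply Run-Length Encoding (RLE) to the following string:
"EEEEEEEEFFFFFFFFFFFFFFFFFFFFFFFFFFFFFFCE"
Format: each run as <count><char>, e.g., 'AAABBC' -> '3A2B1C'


Scanning runs left to right:
  i=0: run of 'E' x 8 -> '8E'
  i=8: run of 'F' x 30 -> '30F'
  i=38: run of 'C' x 1 -> '1C'
  i=39: run of 'E' x 1 -> '1E'

RLE = 8E30F1C1E


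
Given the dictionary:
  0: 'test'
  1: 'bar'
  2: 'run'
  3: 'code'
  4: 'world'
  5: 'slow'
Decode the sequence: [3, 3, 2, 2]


Look up each index in the dictionary:
  3 -> 'code'
  3 -> 'code'
  2 -> 'run'
  2 -> 'run'

Decoded: "code code run run"


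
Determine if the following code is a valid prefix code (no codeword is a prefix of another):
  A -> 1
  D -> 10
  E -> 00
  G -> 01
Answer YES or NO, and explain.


Checking each pair (does one codeword prefix another?):
  A='1' vs D='10': prefix -- VIOLATION

NO -- this is NOT a valid prefix code. A (1) is a prefix of D (10).


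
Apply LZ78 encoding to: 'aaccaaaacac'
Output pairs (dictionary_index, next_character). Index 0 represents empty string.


LZ78 encoding steps:
Dictionary: {0: ''}
Step 1: w='' (idx 0), next='a' -> output (0, 'a'), add 'a' as idx 1
Step 2: w='a' (idx 1), next='c' -> output (1, 'c'), add 'ac' as idx 2
Step 3: w='' (idx 0), next='c' -> output (0, 'c'), add 'c' as idx 3
Step 4: w='a' (idx 1), next='a' -> output (1, 'a'), add 'aa' as idx 4
Step 5: w='aa' (idx 4), next='c' -> output (4, 'c'), add 'aac' as idx 5
Step 6: w='ac' (idx 2), end of input -> output (2, '')


Encoded: [(0, 'a'), (1, 'c'), (0, 'c'), (1, 'a'), (4, 'c'), (2, '')]


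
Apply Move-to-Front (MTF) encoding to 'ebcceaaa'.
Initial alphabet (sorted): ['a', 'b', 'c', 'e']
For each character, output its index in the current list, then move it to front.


MTF encoding:
'e': index 3 in ['a', 'b', 'c', 'e'] -> ['e', 'a', 'b', 'c']
'b': index 2 in ['e', 'a', 'b', 'c'] -> ['b', 'e', 'a', 'c']
'c': index 3 in ['b', 'e', 'a', 'c'] -> ['c', 'b', 'e', 'a']
'c': index 0 in ['c', 'b', 'e', 'a'] -> ['c', 'b', 'e', 'a']
'e': index 2 in ['c', 'b', 'e', 'a'] -> ['e', 'c', 'b', 'a']
'a': index 3 in ['e', 'c', 'b', 'a'] -> ['a', 'e', 'c', 'b']
'a': index 0 in ['a', 'e', 'c', 'b'] -> ['a', 'e', 'c', 'b']
'a': index 0 in ['a', 'e', 'c', 'b'] -> ['a', 'e', 'c', 'b']


Output: [3, 2, 3, 0, 2, 3, 0, 0]


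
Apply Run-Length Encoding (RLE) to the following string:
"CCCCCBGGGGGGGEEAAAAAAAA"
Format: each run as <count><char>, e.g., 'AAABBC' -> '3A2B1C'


Scanning runs left to right:
  i=0: run of 'C' x 5 -> '5C'
  i=5: run of 'B' x 1 -> '1B'
  i=6: run of 'G' x 7 -> '7G'
  i=13: run of 'E' x 2 -> '2E'
  i=15: run of 'A' x 8 -> '8A'

RLE = 5C1B7G2E8A


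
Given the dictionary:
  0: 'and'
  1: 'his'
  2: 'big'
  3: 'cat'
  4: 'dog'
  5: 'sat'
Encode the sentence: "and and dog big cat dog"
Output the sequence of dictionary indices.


Look up each word in the dictionary:
  'and' -> 0
  'and' -> 0
  'dog' -> 4
  'big' -> 2
  'cat' -> 3
  'dog' -> 4

Encoded: [0, 0, 4, 2, 3, 4]


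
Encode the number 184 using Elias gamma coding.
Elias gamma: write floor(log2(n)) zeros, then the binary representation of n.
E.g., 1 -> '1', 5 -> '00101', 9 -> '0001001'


num_bits = floor(log2(184)) + 1 = 8
leading_zeros = num_bits - 1 = 7
binary(184) = 10111000

Elias gamma(184) = '0000000' + '10111000' = 000000010111000 (15 bits)


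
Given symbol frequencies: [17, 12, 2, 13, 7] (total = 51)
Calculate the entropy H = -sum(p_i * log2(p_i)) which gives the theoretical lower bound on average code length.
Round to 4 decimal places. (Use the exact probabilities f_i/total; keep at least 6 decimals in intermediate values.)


Per-symbol terms -p_i * log2(p_i) with p_i = f_i/51:
  p = 17/51 = 0.333333: log2(p) = -1.584963, -p*log2(p) = 0.528321
  p = 12/51 = 0.235294: log2(p) = -2.087463, -p*log2(p) = 0.491168
  p = 2/51 = 0.039216: log2(p) = -4.672425, -p*log2(p) = 0.183232
  p = 13/51 = 0.254902: log2(p) = -1.971986, -p*log2(p) = 0.502663
  p = 7/51 = 0.137255: log2(p) = -2.865070, -p*log2(p) = 0.393245
H = 0.528321 + 0.491168 + 0.183232 + 0.502663 + 0.393245 = 2.098629

H = 2.0986 bits/symbol


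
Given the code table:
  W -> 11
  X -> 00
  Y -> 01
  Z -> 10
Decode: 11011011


Decoding:
11 -> W
01 -> Y
10 -> Z
11 -> W


Result: WYZW


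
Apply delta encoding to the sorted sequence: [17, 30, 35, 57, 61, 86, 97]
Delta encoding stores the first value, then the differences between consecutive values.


First value: 17
Deltas:
  30 - 17 = 13
  35 - 30 = 5
  57 - 35 = 22
  61 - 57 = 4
  86 - 61 = 25
  97 - 86 = 11


Delta encoded: [17, 13, 5, 22, 4, 25, 11]


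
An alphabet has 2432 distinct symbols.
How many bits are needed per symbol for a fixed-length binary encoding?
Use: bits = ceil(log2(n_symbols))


log2(2432) = 11.2479
Bracket: 2^11 = 2048 < 2432 <= 2^12 = 4096
So ceil(log2(2432)) = 12

bits = ceil(log2(2432)) = ceil(11.2479) = 12 bits


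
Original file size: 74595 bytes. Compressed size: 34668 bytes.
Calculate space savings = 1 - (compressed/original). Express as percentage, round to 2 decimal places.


ratio = compressed/original = 34668/74595 = 0.46475
savings = 1 - ratio = 1 - 0.46475 = 0.53525
as a percentage: 0.53525 * 100 = 53.53%

Space savings = 1 - 34668/74595 = 53.53%


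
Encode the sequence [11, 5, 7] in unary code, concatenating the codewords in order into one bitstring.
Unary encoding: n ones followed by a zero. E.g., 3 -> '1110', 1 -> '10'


Encode each number as n ones followed by a terminating 0:
  11 -> 111111111110 (12 bits)
  5 -> 111110 (6 bits)
  7 -> 11111110 (8 bits)
Total length = 12 + 6 + 8 = 26 bits.

Unary([11, 5, 7]) = 11111111111011111011111110 (26 bits)


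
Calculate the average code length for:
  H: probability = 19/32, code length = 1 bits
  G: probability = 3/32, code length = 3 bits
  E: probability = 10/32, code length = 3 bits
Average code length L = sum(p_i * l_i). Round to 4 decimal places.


Weighted contributions p_i * l_i:
  H: (19/32) * 1 = 19/32
  G: (3/32) * 3 = 9/32
  E: (10/32) * 3 = 30/32
Sum = (19 + 9 + 30)/32 = 58/32

L = 58/32 = 1.8125 bits/symbol


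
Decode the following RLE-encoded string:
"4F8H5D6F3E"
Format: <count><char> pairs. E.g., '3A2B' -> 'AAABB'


Expanding each <count><char> pair:
  4F -> 'FFFF'
  8H -> 'HHHHHHHH'
  5D -> 'DDDDD'
  6F -> 'FFFFFF'
  3E -> 'EEE'

Decoded = FFFFHHHHHHHHDDDDDFFFFFFEEE


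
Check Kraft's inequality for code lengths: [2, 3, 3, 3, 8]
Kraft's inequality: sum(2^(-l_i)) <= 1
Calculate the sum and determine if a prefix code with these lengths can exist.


Sum = 2^(-2) + 2^(-3) + 2^(-3) + 2^(-3) + 2^(-8)
    = 0.25 + 0.125 + 0.125 + 0.125 + 0.00390625
    = 161/256 = 0.62890625
Since 0.62890625 <= 1, Kraft's inequality IS satisfied.
A prefix code with these lengths CAN exist.

Kraft sum = 0.62890625. Satisfied.


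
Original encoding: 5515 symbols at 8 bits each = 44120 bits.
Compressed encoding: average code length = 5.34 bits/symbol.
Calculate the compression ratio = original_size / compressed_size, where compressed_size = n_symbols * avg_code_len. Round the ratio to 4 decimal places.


original_size = n_symbols * orig_bits = 5515 * 8 = 44120 bits
compressed_size = n_symbols * avg_code_len = 5515 * 5.34 = 29450.1 bits
ratio = original_size / compressed_size = 44120 / 29450.1 = 1.4981

Compression ratio = 1.4981


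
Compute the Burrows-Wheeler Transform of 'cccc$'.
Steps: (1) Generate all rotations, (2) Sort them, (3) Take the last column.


Rotations (sorted):
  0: $cccc -> last char: c
  1: c$ccc -> last char: c
  2: cc$cc -> last char: c
  3: ccc$c -> last char: c
  4: cccc$ -> last char: $


BWT = cccc$


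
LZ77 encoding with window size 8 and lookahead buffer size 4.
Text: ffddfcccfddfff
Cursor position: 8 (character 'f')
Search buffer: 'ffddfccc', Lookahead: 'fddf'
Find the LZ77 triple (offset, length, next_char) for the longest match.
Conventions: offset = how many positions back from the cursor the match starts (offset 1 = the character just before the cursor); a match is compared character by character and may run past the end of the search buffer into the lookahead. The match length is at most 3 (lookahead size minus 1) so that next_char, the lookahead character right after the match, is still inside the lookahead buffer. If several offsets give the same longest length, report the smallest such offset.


Try each offset into the search buffer:
  offset=1 (pos 7, char 'c'): match length 0
  offset=2 (pos 6, char 'c'): match length 0
  offset=3 (pos 5, char 'c'): match length 0
  offset=4 (pos 4, char 'f'): match length 1
  offset=5 (pos 3, char 'd'): match length 0
  offset=6 (pos 2, char 'd'): match length 0
  offset=7 (pos 1, char 'f'): match length 3
  offset=8 (pos 0, char 'f'): match length 1
Longest match has length 3 at offset 7.
next_char = character at position 8 + 3 = 11 -> 'f'

Best match: offset=7, length=3 (matching 'fdd' starting at position 1)
LZ77 triple: (7, 3, 'f')


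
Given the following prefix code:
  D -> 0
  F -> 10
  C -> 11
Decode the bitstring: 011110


Decoding step by step:
Bits 0 -> D
Bits 11 -> C
Bits 11 -> C
Bits 0 -> D


Decoded message: DCCD


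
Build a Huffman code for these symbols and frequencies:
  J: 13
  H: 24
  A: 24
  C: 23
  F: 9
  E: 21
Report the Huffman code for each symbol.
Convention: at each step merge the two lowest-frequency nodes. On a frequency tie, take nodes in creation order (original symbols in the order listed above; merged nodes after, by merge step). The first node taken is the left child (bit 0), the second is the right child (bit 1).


Huffman tree construction:
Step 1: Merge F(9) + J(13) = 22
Step 2: Merge E(21) + (F+J)(22) = 43
Step 3: Merge C(23) + H(24) = 47
Step 4: Merge A(24) + (E+(F+J))(43) = 67
Step 5: Merge (C+H)(47) + (A+(E+(F+J)))(67) = 114
Read each symbol's code off the tree from the root (left child = 0, right child = 1).

Codes:
  J: 1111 (length 4)
  H: 01 (length 2)
  A: 10 (length 2)
  C: 00 (length 2)
  F: 1110 (length 4)
  E: 110 (length 3)
Average code length: 293/114 = 2.5702 bits/symbol


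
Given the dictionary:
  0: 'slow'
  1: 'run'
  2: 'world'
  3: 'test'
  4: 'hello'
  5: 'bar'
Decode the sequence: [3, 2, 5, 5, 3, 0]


Look up each index in the dictionary:
  3 -> 'test'
  2 -> 'world'
  5 -> 'bar'
  5 -> 'bar'
  3 -> 'test'
  0 -> 'slow'

Decoded: "test world bar bar test slow"


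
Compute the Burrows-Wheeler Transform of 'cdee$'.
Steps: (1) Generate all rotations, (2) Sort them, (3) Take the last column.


Rotations (sorted):
  0: $cdee -> last char: e
  1: cdee$ -> last char: $
  2: dee$c -> last char: c
  3: e$cde -> last char: e
  4: ee$cd -> last char: d


BWT = e$ced


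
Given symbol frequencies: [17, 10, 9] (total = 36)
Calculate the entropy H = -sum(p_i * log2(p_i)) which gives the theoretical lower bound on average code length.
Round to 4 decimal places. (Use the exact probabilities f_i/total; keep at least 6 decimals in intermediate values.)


Per-symbol terms -p_i * log2(p_i) with p_i = f_i/36:
  p = 17/36 = 0.472222: log2(p) = -1.082462, -p*log2(p) = 0.511163
  p = 10/36 = 0.277778: log2(p) = -1.847997, -p*log2(p) = 0.513332
  p = 9/36 = 0.250000: log2(p) = -2.000000, -p*log2(p) = 0.500000
H = 0.511163 + 0.513332 + 0.500000 = 1.524495

H = 1.5245 bits/symbol


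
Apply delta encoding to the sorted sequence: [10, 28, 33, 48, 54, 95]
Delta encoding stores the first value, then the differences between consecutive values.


First value: 10
Deltas:
  28 - 10 = 18
  33 - 28 = 5
  48 - 33 = 15
  54 - 48 = 6
  95 - 54 = 41


Delta encoded: [10, 18, 5, 15, 6, 41]


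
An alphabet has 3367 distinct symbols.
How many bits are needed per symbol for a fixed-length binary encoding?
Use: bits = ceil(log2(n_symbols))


log2(3367) = 11.7172
Bracket: 2^11 = 2048 < 3367 <= 2^12 = 4096
So ceil(log2(3367)) = 12

bits = ceil(log2(3367)) = ceil(11.7172) = 12 bits


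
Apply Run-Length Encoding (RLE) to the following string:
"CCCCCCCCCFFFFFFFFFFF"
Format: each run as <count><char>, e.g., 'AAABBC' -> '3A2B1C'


Scanning runs left to right:
  i=0: run of 'C' x 9 -> '9C'
  i=9: run of 'F' x 11 -> '11F'

RLE = 9C11F


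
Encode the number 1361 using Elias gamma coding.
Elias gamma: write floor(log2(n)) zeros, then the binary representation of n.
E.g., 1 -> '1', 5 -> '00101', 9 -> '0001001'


num_bits = floor(log2(1361)) + 1 = 11
leading_zeros = num_bits - 1 = 10
binary(1361) = 10101010001

Elias gamma(1361) = '0000000000' + '10101010001' = 000000000010101010001 (21 bits)


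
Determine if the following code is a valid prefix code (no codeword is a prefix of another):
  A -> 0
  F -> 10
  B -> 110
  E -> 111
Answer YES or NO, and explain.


Checking each pair (does one codeword prefix another?):
  A='0' vs F='10': no prefix
  A='0' vs B='110': no prefix
  A='0' vs E='111': no prefix
  F='10' vs A='0': no prefix
  F='10' vs B='110': no prefix
  F='10' vs E='111': no prefix
  B='110' vs A='0': no prefix
  B='110' vs F='10': no prefix
  B='110' vs E='111': no prefix
  E='111' vs A='0': no prefix
  E='111' vs F='10': no prefix
  E='111' vs B='110': no prefix
No violation found over all pairs.

YES -- this is a valid prefix code. No codeword is a prefix of any other codeword.


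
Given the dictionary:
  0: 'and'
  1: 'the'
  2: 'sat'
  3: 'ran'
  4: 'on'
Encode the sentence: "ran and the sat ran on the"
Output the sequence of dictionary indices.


Look up each word in the dictionary:
  'ran' -> 3
  'and' -> 0
  'the' -> 1
  'sat' -> 2
  'ran' -> 3
  'on' -> 4
  'the' -> 1

Encoded: [3, 0, 1, 2, 3, 4, 1]


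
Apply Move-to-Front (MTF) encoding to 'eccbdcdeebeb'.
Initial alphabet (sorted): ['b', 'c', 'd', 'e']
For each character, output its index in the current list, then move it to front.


MTF encoding:
'e': index 3 in ['b', 'c', 'd', 'e'] -> ['e', 'b', 'c', 'd']
'c': index 2 in ['e', 'b', 'c', 'd'] -> ['c', 'e', 'b', 'd']
'c': index 0 in ['c', 'e', 'b', 'd'] -> ['c', 'e', 'b', 'd']
'b': index 2 in ['c', 'e', 'b', 'd'] -> ['b', 'c', 'e', 'd']
'd': index 3 in ['b', 'c', 'e', 'd'] -> ['d', 'b', 'c', 'e']
'c': index 2 in ['d', 'b', 'c', 'e'] -> ['c', 'd', 'b', 'e']
'd': index 1 in ['c', 'd', 'b', 'e'] -> ['d', 'c', 'b', 'e']
'e': index 3 in ['d', 'c', 'b', 'e'] -> ['e', 'd', 'c', 'b']
'e': index 0 in ['e', 'd', 'c', 'b'] -> ['e', 'd', 'c', 'b']
'b': index 3 in ['e', 'd', 'c', 'b'] -> ['b', 'e', 'd', 'c']
'e': index 1 in ['b', 'e', 'd', 'c'] -> ['e', 'b', 'd', 'c']
'b': index 1 in ['e', 'b', 'd', 'c'] -> ['b', 'e', 'd', 'c']


Output: [3, 2, 0, 2, 3, 2, 1, 3, 0, 3, 1, 1]


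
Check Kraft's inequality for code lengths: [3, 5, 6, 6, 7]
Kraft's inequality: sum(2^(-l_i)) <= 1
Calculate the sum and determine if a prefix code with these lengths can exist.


Sum = 2^(-3) + 2^(-5) + 2^(-6) + 2^(-6) + 2^(-7)
    = 0.125 + 0.03125 + 0.015625 + 0.015625 + 0.0078125
    = 25/128 = 0.1953125
Since 0.1953125 <= 1, Kraft's inequality IS satisfied.
A prefix code with these lengths CAN exist.

Kraft sum = 0.1953125. Satisfied.


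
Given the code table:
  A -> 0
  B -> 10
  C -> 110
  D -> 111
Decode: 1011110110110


Decoding:
10 -> B
111 -> D
10 -> B
110 -> C
110 -> C


Result: BDBCC


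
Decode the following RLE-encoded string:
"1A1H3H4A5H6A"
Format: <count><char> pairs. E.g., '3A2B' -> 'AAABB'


Expanding each <count><char> pair:
  1A -> 'A'
  1H -> 'H'
  3H -> 'HHH'
  4A -> 'AAAA'
  5H -> 'HHHHH'
  6A -> 'AAAAAA'

Decoded = AHHHHAAAAHHHHHAAAAAA


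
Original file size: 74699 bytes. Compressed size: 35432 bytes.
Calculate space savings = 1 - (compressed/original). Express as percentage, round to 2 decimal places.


ratio = compressed/original = 35432/74699 = 0.47433
savings = 1 - ratio = 1 - 0.47433 = 0.52567
as a percentage: 0.52567 * 100 = 52.57%

Space savings = 1 - 35432/74699 = 52.57%


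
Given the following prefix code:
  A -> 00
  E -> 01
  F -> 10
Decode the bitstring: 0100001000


Decoding step by step:
Bits 01 -> E
Bits 00 -> A
Bits 00 -> A
Bits 10 -> F
Bits 00 -> A


Decoded message: EAAFA


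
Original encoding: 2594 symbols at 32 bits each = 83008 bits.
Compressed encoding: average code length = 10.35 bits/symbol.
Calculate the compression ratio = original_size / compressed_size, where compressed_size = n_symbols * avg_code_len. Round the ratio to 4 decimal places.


original_size = n_symbols * orig_bits = 2594 * 32 = 83008 bits
compressed_size = n_symbols * avg_code_len = 2594 * 10.35 = 26847.9 bits
ratio = original_size / compressed_size = 83008 / 26847.9 = 3.0918

Compression ratio = 3.0918


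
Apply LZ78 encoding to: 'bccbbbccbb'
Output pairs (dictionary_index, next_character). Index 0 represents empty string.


LZ78 encoding steps:
Dictionary: {0: ''}
Step 1: w='' (idx 0), next='b' -> output (0, 'b'), add 'b' as idx 1
Step 2: w='' (idx 0), next='c' -> output (0, 'c'), add 'c' as idx 2
Step 3: w='c' (idx 2), next='b' -> output (2, 'b'), add 'cb' as idx 3
Step 4: w='b' (idx 1), next='b' -> output (1, 'b'), add 'bb' as idx 4
Step 5: w='c' (idx 2), next='c' -> output (2, 'c'), add 'cc' as idx 5
Step 6: w='bb' (idx 4), end of input -> output (4, '')


Encoded: [(0, 'b'), (0, 'c'), (2, 'b'), (1, 'b'), (2, 'c'), (4, '')]


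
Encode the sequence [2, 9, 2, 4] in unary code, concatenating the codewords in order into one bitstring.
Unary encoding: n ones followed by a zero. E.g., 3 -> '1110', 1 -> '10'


Encode each number as n ones followed by a terminating 0:
  2 -> 110 (3 bits)
  9 -> 1111111110 (10 bits)
  2 -> 110 (3 bits)
  4 -> 11110 (5 bits)
Total length = 3 + 10 + 3 + 5 = 21 bits.

Unary([2, 9, 2, 4]) = 110111111111011011110 (21 bits)


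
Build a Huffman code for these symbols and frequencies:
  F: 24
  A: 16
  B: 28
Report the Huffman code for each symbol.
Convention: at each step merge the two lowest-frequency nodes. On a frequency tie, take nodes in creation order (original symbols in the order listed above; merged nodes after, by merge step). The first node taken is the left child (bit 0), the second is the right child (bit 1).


Huffman tree construction:
Step 1: Merge A(16) + F(24) = 40
Step 2: Merge B(28) + (A+F)(40) = 68
Read each symbol's code off the tree from the root (left child = 0, right child = 1).

Codes:
  F: 11 (length 2)
  A: 10 (length 2)
  B: 0 (length 1)
Average code length: 108/68 = 1.5882 bits/symbol


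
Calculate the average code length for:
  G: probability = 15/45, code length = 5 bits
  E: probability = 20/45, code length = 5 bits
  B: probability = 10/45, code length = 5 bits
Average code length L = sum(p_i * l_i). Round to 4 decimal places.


Weighted contributions p_i * l_i:
  G: (15/45) * 5 = 75/45
  E: (20/45) * 5 = 100/45
  B: (10/45) * 5 = 50/45
Sum = (75 + 100 + 50)/45 = 225/45

L = 225/45 = 5.0000 bits/symbol


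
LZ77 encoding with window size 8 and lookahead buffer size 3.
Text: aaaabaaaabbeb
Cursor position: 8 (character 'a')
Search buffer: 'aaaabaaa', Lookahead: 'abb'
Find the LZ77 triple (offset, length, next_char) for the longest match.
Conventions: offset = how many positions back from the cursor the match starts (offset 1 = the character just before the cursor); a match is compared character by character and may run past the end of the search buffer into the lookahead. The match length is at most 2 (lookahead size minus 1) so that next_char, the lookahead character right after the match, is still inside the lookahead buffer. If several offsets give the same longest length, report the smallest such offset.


Try each offset into the search buffer:
  offset=1 (pos 7, char 'a'): match length 1
  offset=2 (pos 6, char 'a'): match length 1
  offset=3 (pos 5, char 'a'): match length 1
  offset=4 (pos 4, char 'b'): match length 0
  offset=5 (pos 3, char 'a'): match length 2
  offset=6 (pos 2, char 'a'): match length 1
  offset=7 (pos 1, char 'a'): match length 1
  offset=8 (pos 0, char 'a'): match length 1
Longest match has length 2 at offset 5.
next_char = character at position 8 + 2 = 10 -> 'b'

Best match: offset=5, length=2 (matching 'ab' starting at position 3)
LZ77 triple: (5, 2, 'b')


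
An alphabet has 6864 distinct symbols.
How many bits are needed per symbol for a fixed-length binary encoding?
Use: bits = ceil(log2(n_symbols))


log2(6864) = 12.7448
Bracket: 2^12 = 4096 < 6864 <= 2^13 = 8192
So ceil(log2(6864)) = 13

bits = ceil(log2(6864)) = ceil(12.7448) = 13 bits


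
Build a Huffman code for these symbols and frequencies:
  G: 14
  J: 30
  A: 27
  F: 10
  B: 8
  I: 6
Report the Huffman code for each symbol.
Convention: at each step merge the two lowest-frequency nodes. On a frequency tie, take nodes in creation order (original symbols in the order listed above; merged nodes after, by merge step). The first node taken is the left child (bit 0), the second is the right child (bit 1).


Huffman tree construction:
Step 1: Merge I(6) + B(8) = 14
Step 2: Merge F(10) + G(14) = 24
Step 3: Merge (I+B)(14) + (F+G)(24) = 38
Step 4: Merge A(27) + J(30) = 57
Step 5: Merge ((I+B)+(F+G))(38) + (A+J)(57) = 95
Read each symbol's code off the tree from the root (left child = 0, right child = 1).

Codes:
  G: 011 (length 3)
  J: 11 (length 2)
  A: 10 (length 2)
  F: 010 (length 3)
  B: 001 (length 3)
  I: 000 (length 3)
Average code length: 228/95 = 2.4000 bits/symbol


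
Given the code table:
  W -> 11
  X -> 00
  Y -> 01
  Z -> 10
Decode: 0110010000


Decoding:
01 -> Y
10 -> Z
01 -> Y
00 -> X
00 -> X


Result: YZYXX


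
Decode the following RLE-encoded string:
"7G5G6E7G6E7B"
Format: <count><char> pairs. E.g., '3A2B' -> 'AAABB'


Expanding each <count><char> pair:
  7G -> 'GGGGGGG'
  5G -> 'GGGGG'
  6E -> 'EEEEEE'
  7G -> 'GGGGGGG'
  6E -> 'EEEEEE'
  7B -> 'BBBBBBB'

Decoded = GGGGGGGGGGGGEEEEEEGGGGGGGEEEEEEBBBBBBB


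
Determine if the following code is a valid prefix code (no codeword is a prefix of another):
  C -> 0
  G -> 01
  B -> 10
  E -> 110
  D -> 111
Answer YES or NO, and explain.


Checking each pair (does one codeword prefix another?):
  C='0' vs G='01': prefix -- VIOLATION

NO -- this is NOT a valid prefix code. C (0) is a prefix of G (01).
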